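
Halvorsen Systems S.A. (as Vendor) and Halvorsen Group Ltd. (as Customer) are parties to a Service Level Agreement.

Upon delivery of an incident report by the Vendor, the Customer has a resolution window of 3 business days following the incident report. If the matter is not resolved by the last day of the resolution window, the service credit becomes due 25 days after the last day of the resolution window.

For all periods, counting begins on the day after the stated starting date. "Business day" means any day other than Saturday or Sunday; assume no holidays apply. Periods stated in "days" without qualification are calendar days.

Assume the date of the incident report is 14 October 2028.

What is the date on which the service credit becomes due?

12 November 2028

The last day of the resolution window: counting 3 business days from Saturday, 14 October 2028 (Oct 16, Oct 17, Oct 18, skipping weekends) reaches Wednesday, 18 October 2028.
The date on which the service credit becomes due: 18 October 2028 + 25 days = 12 November 2028.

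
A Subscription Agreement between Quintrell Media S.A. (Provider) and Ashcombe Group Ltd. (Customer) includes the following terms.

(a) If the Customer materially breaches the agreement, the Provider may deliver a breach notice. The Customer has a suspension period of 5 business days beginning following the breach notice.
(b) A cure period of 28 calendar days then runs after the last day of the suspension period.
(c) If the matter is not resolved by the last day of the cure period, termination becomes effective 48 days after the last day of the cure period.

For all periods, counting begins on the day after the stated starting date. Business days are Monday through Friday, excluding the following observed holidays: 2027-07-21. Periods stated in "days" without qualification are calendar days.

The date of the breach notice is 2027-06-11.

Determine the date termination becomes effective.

The last day of the suspension period: counting 5 business days from Friday, 2027-06-11 (Jun 14, Jun 15, Jun 16, Jun 17, Jun 18, skipping weekends) reaches Friday, 2027-06-18.
The last day of the cure period: 28 calendar days after 2027-06-18 is 2027-07-16.
Adding 48 calendar days to 2027-07-16 gives 2027-09-02, which is the date termination becomes effective.

2027-09-02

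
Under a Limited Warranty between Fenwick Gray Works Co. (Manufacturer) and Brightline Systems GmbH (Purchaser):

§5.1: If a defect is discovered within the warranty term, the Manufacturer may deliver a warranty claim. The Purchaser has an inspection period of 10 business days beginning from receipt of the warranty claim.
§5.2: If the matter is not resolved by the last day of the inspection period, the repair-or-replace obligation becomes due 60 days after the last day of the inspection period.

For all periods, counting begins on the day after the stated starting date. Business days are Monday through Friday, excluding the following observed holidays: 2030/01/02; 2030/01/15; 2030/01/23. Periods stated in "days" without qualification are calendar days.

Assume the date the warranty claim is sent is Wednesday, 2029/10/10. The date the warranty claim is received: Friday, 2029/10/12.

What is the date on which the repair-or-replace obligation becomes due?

The last day of the inspection period: counting 10 business days from Friday, 2029/10/12 (Oct 15, Oct 16, Oct 17, Oct 18, Oct 19, Oct 22, Oct 23, Oct 24, Oct 25, Oct 26, skipping weekends) reaches Friday, 2029/10/26.
Adding 60 calendar days to 2029/10/26 gives 2029/12/25, which is the date on which the repair-or-replace obligation becomes due.

2029/12/25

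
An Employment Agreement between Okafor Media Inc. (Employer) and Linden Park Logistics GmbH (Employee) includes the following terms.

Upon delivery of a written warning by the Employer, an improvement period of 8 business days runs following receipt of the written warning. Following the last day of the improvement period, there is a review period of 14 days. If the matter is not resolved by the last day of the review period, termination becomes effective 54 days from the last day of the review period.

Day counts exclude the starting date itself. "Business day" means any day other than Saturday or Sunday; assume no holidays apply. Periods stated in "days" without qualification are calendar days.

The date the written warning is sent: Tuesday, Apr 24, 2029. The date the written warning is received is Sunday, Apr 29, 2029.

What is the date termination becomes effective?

The last day of the improvement period: counting 8 business days from Sunday, Apr 29, 2029 (Apr 30, May 1, May 2, May 3, May 4, May 7, May 8, May 9, skipping weekends) reaches Wednesday, May 9, 2029.
The last day of the review period: 14 calendar days after May 9, 2029 is May 23, 2029.
Adding 54 calendar days to May 23, 2029 gives Jul 16, 2029, which is the date termination becomes effective.

Jul 16, 2029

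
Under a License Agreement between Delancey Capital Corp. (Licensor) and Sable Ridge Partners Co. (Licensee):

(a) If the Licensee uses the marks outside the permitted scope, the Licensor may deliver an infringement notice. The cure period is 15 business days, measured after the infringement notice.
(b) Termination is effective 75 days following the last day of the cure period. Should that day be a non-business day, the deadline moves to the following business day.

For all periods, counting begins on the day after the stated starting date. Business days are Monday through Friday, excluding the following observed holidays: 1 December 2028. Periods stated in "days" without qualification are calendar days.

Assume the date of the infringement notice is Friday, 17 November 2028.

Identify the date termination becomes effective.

The last day of the cure period: counting 15 business days from Friday, 17 November 2028 (Nov 20, Nov 21, Nov 22, Nov 23, …, Dec 7, Dec 8, Dec 11, skipping weekends and the listed holiday on Dec 1) reaches Monday, 11 December 2028.
The date termination becomes effective: 11 December 2028 + 75 days = 24 February 2029. That falls on a Saturday, so it rolls to the next business day, Monday, 26 February 2029.

26 February 2029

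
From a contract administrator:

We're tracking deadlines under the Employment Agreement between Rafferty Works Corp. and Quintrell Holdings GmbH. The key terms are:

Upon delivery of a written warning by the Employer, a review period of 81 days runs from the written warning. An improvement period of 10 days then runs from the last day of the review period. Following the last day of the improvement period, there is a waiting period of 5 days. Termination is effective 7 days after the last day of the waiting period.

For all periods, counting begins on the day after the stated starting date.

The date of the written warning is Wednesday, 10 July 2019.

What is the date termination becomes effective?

21 October 2019

Adding 81 calendar days to 10 July 2019 gives 29 September 2019, which is the last day of the review period.
The last day of the improvement period: 29 September 2019 + 10 days = 9 October 2019.
The last day of the waiting period: 5 calendar days after 9 October 2019 is 14 October 2019.
The date termination becomes effective: 7 calendar days after 14 October 2019 is 21 October 2019.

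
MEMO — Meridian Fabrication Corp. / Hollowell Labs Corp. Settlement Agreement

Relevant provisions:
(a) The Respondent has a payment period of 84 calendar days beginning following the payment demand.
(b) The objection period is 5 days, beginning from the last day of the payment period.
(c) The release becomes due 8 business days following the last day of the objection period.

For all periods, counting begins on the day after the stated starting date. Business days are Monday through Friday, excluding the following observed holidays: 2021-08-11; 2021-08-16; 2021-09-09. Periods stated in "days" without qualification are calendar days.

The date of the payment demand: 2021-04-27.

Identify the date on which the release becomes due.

The last day of the payment period: 2021-04-27 + 84 days = 2021-07-20.
The last day of the objection period: 2021-07-20 + 5 days = 2021-07-25.
The date on which the release becomes due: 8 business days after Sunday, 2021-07-25, skipping weekends — Jul 26, Jul 27, Jul 28, Jul 29, Jul 30, Aug 2, Aug 3, Aug 4 — lands on Wednesday, 2021-08-04.

2021-08-04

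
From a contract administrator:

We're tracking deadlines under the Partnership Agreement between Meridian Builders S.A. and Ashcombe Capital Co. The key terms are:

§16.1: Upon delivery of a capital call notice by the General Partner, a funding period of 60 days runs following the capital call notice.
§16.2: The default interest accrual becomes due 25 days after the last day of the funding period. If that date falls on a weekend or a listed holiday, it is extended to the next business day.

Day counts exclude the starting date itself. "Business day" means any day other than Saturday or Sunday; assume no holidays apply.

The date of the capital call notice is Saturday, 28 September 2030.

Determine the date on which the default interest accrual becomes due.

23 December 2030

Adding 60 calendar days to 28 September 2030 gives 27 November 2030, which is the last day of the funding period.
Adding 25 calendar days to 27 November 2030 gives 22 December 2030, which is the date on which the default interest accrual becomes due. That falls on a Sunday, so it rolls to the next business day, Monday, 23 December 2030.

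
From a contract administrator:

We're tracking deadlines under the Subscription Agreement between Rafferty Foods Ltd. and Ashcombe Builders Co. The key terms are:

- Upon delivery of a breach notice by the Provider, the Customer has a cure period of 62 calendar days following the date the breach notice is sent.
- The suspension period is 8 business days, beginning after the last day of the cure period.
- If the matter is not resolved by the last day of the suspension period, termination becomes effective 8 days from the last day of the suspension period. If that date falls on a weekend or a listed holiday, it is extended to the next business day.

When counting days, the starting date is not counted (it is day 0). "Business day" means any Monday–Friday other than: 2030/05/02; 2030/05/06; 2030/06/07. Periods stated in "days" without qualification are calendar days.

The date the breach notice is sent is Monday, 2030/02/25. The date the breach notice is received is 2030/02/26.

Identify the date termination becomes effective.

The last day of the cure period: 62 calendar days after 2030/02/25 is 2030/04/28.
The last day of the suspension period: counting 8 business days from Sunday, 2030/04/28 (Apr 29, Apr 30, May 1, May 3, May 7, May 8, May 9, May 10, skipping weekends and the listed holidays on May 2, May 6) reaches Friday, 2030/05/10.
The date termination becomes effective: 2030/05/10 + 8 days = 2030/05/18. That falls on a Saturday, so it rolls to the next business day, Monday, 2030/05/20.

2030/05/20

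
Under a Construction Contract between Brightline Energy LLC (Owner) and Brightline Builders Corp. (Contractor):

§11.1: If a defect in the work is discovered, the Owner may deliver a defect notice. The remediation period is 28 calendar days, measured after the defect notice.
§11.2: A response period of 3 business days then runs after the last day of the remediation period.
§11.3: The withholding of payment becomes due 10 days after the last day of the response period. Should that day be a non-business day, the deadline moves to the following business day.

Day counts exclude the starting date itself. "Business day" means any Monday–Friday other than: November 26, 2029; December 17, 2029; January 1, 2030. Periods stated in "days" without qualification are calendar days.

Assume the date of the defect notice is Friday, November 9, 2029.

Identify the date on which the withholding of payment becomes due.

December 24, 2029

The last day of the remediation period: 28 calendar days after November 9, 2029 is December 7, 2029.
From Friday, December 7, 2029, 3 business days (Dec 10, Dec 11, Dec 12, skipping weekends) brings us to Wednesday, December 12, 2029, which is the last day of the response period.
Adding 10 calendar days to December 12, 2029 gives December 22, 2029, which is the date on which the withholding of payment becomes due. That falls on a Saturday, so it rolls to the next business day, Monday, December 24, 2029.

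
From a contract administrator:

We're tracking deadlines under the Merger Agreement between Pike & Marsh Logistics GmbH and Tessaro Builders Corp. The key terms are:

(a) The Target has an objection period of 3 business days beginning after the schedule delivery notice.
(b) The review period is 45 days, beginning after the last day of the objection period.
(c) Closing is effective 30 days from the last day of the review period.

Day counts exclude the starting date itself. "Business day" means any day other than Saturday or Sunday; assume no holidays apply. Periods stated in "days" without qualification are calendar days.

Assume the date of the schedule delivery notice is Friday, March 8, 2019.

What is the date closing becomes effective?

The last day of the objection period: 3 business days after Friday, March 8, 2019, skipping weekends — Mar 11, Mar 12, Mar 13 — lands on Wednesday, March 13, 2019.
The last day of the review period: 45 calendar days after March 13, 2019 is April 27, 2019.
The date closing becomes effective: April 27, 2019 + 30 days = May 27, 2019.

May 27, 2019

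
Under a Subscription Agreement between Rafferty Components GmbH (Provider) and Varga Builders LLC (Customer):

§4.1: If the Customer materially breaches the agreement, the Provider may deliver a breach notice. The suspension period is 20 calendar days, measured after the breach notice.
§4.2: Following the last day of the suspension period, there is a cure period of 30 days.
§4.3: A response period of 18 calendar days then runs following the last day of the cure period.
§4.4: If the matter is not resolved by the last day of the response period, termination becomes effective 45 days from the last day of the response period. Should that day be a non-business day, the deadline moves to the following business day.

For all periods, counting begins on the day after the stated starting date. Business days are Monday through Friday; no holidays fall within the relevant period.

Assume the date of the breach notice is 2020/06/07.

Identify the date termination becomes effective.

The last day of the suspension period: 2020/06/07 + 20 days = 2020/06/27.
The last day of the cure period: 30 calendar days after 2020/06/27 is 2020/07/27.
Adding 18 calendar days to 2020/07/27 gives 2020/08/14, which is the last day of the response period.
The date termination becomes effective: 2020/08/14 + 45 days = 2020/09/28. 2020/09/28 is a Monday, so no roll-forward applies.

2020/09/28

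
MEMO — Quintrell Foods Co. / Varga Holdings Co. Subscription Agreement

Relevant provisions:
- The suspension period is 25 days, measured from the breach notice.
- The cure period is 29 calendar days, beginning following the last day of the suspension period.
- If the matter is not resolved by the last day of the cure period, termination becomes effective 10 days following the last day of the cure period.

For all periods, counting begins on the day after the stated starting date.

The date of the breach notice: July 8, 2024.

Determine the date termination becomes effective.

September 10, 2024

The last day of the suspension period: July 8, 2024 + 25 days = August 2, 2024.
The last day of the cure period: 29 calendar days after August 2, 2024 is August 31, 2024.
Adding 10 calendar days to August 31, 2024 gives September 10, 2024, which is the date termination becomes effective.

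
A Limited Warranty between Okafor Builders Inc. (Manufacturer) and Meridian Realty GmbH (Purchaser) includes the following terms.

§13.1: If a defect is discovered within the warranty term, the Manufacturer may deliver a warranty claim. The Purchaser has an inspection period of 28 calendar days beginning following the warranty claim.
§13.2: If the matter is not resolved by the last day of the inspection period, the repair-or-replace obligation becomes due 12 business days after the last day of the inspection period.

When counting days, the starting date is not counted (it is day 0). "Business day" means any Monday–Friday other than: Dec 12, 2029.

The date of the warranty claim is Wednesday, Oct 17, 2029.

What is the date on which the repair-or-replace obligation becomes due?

The last day of the inspection period: Oct 17, 2029 + 28 days = Nov 14, 2029.
The date on which the repair-or-replace obligation becomes due: 12 business days after Wednesday, Nov 14, 2029, skipping weekends — Nov 15, Nov 16, Nov 19, Nov 20, …, Nov 28, Nov 29, Nov 30 — lands on Friday, Nov 30, 2029.

Nov 30, 2029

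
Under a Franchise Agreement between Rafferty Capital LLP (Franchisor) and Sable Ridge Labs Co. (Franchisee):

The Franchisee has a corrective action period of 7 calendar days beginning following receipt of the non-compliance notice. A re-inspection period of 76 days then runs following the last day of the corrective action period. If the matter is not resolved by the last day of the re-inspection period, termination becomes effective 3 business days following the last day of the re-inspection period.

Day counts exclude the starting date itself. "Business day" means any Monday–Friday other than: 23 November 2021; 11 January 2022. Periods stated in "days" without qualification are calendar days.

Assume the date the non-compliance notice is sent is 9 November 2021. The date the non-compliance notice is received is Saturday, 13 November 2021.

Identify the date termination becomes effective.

The last day of the corrective action period: 7 calendar days after 13 November 2021 is 20 November 2021.
The last day of the re-inspection period: 76 calendar days after 20 November 2021 is 4 February 2022.
From Friday, 4 February 2022, 3 business days (Feb 7, Feb 8, Feb 9, skipping weekends) brings us to Wednesday, 9 February 2022, which is the date termination becomes effective.

9 February 2022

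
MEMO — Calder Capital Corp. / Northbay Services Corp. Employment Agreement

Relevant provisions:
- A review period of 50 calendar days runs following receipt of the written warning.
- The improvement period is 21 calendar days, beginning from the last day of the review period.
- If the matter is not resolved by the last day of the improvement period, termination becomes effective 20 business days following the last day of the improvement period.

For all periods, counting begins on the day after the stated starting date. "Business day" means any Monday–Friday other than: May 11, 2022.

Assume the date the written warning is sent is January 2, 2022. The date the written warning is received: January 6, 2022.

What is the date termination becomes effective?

April 15, 2022

The last day of the review period: January 6, 2022 + 50 days = February 25, 2022.
The last day of the improvement period: February 25, 2022 + 21 days = March 18, 2022.
The date termination becomes effective: 20 business days after Friday, March 18, 2022, skipping weekends — Mar 21, Mar 22, Mar 23, Mar 24, …, Apr 13, Apr 14, Apr 15 — lands on Friday, April 15, 2022.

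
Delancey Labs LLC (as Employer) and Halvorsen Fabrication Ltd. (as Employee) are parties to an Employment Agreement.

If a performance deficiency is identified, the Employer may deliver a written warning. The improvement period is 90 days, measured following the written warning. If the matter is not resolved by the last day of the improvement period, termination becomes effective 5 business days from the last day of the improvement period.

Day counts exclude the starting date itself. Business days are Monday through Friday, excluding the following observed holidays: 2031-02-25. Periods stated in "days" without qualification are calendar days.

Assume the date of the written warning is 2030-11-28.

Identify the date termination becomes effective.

2031-03-05

Adding 90 calendar days to 2030-11-28 gives 2031-02-26, which is the last day of the improvement period.
The date termination becomes effective: 5 business days after Wednesday, 2031-02-26, skipping weekends — Feb 27, Feb 28, Mar 3, Mar 4, Mar 5 — lands on Wednesday, 2031-03-05.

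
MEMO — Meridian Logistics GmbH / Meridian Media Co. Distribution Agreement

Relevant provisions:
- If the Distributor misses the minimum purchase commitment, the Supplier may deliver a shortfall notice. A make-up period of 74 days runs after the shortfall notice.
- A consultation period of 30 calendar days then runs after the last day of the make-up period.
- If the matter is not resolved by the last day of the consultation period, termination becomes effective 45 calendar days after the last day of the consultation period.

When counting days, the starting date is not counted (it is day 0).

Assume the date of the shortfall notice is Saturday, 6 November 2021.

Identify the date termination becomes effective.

The last day of the make-up period: 6 November 2021 + 74 days = 19 January 2022.
The last day of the consultation period: 30 calendar days after 19 January 2022 is 18 February 2022.
The date termination becomes effective: 45 calendar days after 18 February 2022 is 4 April 2022.

4 April 2022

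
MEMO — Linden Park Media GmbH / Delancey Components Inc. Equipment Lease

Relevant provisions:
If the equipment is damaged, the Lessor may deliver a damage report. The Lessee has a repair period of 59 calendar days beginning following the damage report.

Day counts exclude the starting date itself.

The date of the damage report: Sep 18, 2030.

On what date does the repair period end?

The last day of the repair period: 59 calendar days after Sep 18, 2030 is Nov 16, 2030.

Nov 16, 2030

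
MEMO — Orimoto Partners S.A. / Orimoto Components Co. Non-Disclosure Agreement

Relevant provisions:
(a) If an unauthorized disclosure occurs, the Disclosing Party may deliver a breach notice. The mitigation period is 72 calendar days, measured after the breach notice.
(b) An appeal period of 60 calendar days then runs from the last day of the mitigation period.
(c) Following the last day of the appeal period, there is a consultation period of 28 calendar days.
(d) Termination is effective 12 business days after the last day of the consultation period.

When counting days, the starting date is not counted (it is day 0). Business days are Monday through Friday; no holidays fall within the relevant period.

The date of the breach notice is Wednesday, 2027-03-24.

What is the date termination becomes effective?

2027-09-16

Adding 72 calendar days to 2027-03-24 gives 2027-06-04, which is the last day of the mitigation period.
The last day of the appeal period: 2027-06-04 + 60 days = 2027-08-03.
The last day of the consultation period: 28 calendar days after 2027-08-03 is 2027-08-31.
The date termination becomes effective: 12 business days after Tuesday, 2027-08-31, skipping weekends — Sep 1, Sep 2, Sep 3, Sep 6, …, Sep 14, Sep 15, Sep 16 — lands on Thursday, 2027-09-16.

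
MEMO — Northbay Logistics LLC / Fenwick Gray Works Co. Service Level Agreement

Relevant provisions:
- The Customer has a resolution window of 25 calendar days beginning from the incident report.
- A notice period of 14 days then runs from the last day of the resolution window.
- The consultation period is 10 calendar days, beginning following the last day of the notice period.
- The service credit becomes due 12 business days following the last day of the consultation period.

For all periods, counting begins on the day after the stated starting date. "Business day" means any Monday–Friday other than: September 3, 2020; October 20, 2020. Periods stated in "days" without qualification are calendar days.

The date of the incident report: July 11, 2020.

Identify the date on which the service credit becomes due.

September 16, 2020

Adding 25 calendar days to July 11, 2020 gives August 5, 2020, which is the last day of the resolution window.
The last day of the notice period: August 5, 2020 + 14 days = August 19, 2020.
Adding 10 calendar days to August 19, 2020 gives August 29, 2020, which is the last day of the consultation period.
From Saturday, August 29, 2020, 12 business days (Aug 31, Sep 1, Sep 2, Sep 4, …, Sep 14, Sep 15, Sep 16, skipping weekends and the listed holiday on Sep 3) brings us to Wednesday, September 16, 2020, which is the date on which the service credit becomes due.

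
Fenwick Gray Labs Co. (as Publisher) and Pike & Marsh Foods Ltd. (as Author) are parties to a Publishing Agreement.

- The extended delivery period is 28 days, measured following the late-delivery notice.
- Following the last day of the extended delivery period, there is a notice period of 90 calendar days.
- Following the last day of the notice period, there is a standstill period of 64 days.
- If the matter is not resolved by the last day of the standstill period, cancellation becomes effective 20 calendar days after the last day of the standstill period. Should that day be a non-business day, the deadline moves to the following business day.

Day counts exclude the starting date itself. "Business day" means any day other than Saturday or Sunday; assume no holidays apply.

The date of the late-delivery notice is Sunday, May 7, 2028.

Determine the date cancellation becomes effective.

Nov 27, 2028

The last day of the extended delivery period: May 7, 2028 + 28 days = Jun 4, 2028.
The last day of the notice period: Jun 4, 2028 + 90 days = Sep 2, 2028.
The last day of the standstill period: Sep 2, 2028 + 64 days = Nov 5, 2028.
The date cancellation becomes effective: 20 calendar days after Nov 5, 2028 is Nov 25, 2028. That falls on a Saturday, so it rolls to the next business day, Monday, Nov 27, 2028.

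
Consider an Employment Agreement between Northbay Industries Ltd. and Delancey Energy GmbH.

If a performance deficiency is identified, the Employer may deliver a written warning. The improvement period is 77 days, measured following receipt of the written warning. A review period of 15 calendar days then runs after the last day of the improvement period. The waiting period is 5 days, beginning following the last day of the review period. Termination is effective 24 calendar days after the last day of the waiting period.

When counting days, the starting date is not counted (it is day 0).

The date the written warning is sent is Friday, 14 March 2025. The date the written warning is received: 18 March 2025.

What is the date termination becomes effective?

17 July 2025

Adding 77 calendar days to 18 March 2025 gives 3 June 2025, which is the last day of the improvement period.
Adding 15 calendar days to 3 June 2025 gives 18 June 2025, which is the last day of the review period.
The last day of the waiting period: 5 calendar days after 18 June 2025 is 23 June 2025.
Adding 24 calendar days to 23 June 2025 gives 17 July 2025, which is the date termination becomes effective.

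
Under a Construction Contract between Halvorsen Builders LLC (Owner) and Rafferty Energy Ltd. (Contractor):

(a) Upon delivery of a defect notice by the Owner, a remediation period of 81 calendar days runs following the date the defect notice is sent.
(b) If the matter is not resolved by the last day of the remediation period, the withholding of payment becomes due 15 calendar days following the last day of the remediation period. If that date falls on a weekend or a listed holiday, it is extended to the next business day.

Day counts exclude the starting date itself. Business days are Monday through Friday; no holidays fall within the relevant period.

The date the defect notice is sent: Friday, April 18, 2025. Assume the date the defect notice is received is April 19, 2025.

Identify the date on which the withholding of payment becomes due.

The last day of the remediation period: 81 calendar days after April 18, 2025 is July 8, 2025.
Adding 15 calendar days to July 8, 2025 gives July 23, 2025, which is the date on which the withholding of payment becomes due. July 23, 2025 is a Wednesday, so no roll-forward applies.

July 23, 2025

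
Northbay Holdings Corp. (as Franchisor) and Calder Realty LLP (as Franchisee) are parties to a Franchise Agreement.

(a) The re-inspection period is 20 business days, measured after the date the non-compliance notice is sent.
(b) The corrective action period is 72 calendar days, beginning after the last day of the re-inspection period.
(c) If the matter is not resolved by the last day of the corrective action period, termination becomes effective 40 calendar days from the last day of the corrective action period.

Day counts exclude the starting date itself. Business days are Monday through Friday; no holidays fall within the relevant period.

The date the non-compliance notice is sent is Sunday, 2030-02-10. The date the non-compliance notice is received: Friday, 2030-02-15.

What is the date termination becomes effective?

The last day of the re-inspection period: 20 business days after Sunday, 2030-02-10, skipping weekends — Feb 11, Feb 12, Feb 13, Feb 14, …, Mar 6, Mar 7, Mar 8 — lands on Friday, 2030-03-08.
Adding 72 calendar days to 2030-03-08 gives 2030-05-19, which is the last day of the corrective action period.
The date termination becomes effective: 2030-05-19 + 40 days = 2030-06-28.

2030-06-28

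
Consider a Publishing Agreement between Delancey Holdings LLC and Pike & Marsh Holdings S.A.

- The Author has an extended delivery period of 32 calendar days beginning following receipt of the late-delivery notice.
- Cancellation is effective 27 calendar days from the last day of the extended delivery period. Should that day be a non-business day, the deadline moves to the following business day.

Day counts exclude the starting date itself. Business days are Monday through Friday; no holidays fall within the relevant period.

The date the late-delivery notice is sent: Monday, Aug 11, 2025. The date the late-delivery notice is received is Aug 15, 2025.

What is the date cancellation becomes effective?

The last day of the extended delivery period: 32 calendar days after Aug 15, 2025 is Sep 16, 2025.
Adding 27 calendar days to Sep 16, 2025 gives Oct 13, 2025, which is the date cancellation becomes effective. Oct 13, 2025 is a Monday, so no roll-forward applies.

Oct 13, 2025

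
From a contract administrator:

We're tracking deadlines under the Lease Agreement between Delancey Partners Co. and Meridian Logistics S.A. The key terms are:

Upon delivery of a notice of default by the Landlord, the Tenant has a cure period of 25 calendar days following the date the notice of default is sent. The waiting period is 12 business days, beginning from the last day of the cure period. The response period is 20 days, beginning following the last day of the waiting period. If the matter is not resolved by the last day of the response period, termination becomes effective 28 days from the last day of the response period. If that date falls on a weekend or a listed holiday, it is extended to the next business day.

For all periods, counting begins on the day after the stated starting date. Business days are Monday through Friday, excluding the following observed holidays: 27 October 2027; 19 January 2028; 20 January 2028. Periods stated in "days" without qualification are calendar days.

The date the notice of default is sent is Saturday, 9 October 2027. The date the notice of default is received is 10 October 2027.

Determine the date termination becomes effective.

6 January 2028

Adding 25 calendar days to 9 October 2027 gives 3 November 2027, which is the last day of the cure period.
The last day of the waiting period: counting 12 business days from Wednesday, 3 November 2027 (Nov 4, Nov 5, Nov 8, Nov 9, …, Nov 17, Nov 18, Nov 19, skipping weekends) reaches Friday, 19 November 2027.
The last day of the response period: 20 calendar days after 19 November 2027 is 9 December 2027.
The date termination becomes effective: 28 calendar days after 9 December 2027 is 6 January 2028. 6 January 2028 is a Thursday and is not a listed holiday, so no roll-forward applies.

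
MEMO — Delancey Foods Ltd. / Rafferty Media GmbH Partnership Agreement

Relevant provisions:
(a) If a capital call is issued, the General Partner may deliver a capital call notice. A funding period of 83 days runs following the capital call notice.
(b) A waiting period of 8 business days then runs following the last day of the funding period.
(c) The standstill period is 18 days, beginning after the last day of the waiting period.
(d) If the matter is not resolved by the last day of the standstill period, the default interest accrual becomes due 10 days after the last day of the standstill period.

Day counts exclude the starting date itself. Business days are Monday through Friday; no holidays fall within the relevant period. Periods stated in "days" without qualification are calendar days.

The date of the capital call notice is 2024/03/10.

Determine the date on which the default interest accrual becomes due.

2024/07/10

The last day of the funding period: 2024/03/10 + 83 days = 2024/06/01.
The last day of the waiting period: counting 8 business days from Saturday, 2024/06/01 (Jun 3, Jun 4, Jun 5, Jun 6, Jun 7, Jun 10, Jun 11, Jun 12, skipping weekends) reaches Wednesday, 2024/06/12.
The last day of the standstill period: 18 calendar days after 2024/06/12 is 2024/06/30.
The date on which the default interest accrual becomes due: 10 calendar days after 2024/06/30 is 2024/07/10.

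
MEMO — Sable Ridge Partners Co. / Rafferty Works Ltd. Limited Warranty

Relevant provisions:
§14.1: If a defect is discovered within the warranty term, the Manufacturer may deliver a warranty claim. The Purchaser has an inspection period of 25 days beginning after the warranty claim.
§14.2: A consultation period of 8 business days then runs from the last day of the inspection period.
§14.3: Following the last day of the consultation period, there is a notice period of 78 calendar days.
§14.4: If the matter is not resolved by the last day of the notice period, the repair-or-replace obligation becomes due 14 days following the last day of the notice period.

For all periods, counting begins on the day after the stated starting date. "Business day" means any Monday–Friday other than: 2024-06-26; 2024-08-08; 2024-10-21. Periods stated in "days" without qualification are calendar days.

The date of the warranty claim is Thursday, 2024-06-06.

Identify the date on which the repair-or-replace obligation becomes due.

2024-10-11

The last day of the inspection period: 2024-06-06 + 25 days = 2024-07-01.
The last day of the consultation period: counting 8 business days from Monday, 2024-07-01 (Jul 2, Jul 3, Jul 4, Jul 5, Jul 8, Jul 9, Jul 10, Jul 11, skipping weekends) reaches Thursday, 2024-07-11.
The last day of the notice period: 78 calendar days after 2024-07-11 is 2024-09-27.
Adding 14 calendar days to 2024-09-27 gives 2024-10-11, which is the date on which the repair-or-replace obligation becomes due.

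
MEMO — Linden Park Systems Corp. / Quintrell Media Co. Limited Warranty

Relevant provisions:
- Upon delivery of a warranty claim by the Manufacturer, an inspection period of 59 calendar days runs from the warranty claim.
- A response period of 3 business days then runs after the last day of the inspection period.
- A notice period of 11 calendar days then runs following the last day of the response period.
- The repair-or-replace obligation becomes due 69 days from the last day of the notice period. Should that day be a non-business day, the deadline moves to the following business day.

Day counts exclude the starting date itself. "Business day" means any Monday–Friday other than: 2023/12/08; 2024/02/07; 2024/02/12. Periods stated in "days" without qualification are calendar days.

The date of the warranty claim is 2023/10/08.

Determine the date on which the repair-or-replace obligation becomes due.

Adding 59 calendar days to 2023/10/08 gives 2023/12/06, which is the last day of the inspection period.
The last day of the response period: 3 business days after Wednesday, 2023/12/06, skipping weekends and the listed holiday on Dec 8 — Dec 7, Dec 11, Dec 12 — lands on Tuesday, 2023/12/12.
The last day of the notice period: 2023/12/12 + 11 days = 2023/12/23.
The date on which the repair-or-replace obligation becomes due: 69 calendar days after 2023/12/23 is 2024/03/01. 2024/03/01 is a Friday and is not a listed holiday, so no roll-forward applies.

2024/03/01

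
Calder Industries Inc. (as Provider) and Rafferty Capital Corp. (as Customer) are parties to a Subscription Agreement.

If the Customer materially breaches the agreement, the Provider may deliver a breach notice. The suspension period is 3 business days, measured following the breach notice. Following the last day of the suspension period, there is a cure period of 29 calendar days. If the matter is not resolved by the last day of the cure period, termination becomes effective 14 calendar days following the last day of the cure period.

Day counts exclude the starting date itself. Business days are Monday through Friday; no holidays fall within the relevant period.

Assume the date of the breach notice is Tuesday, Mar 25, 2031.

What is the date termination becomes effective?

The last day of the suspension period: counting 3 business days from Tuesday, Mar 25, 2031 (Mar 26, Mar 27, Mar 28, skipping weekends) reaches Friday, Mar 28, 2031.
Adding 29 calendar days to Mar 28, 2031 gives Apr 26, 2031, which is the last day of the cure period.
The date termination becomes effective: 14 calendar days after Apr 26, 2031 is May 10, 2031.

May 10, 2031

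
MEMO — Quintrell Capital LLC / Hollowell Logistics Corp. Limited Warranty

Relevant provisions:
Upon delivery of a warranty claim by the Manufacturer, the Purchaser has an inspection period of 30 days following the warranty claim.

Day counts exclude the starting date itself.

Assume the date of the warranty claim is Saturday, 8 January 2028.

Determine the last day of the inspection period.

7 February 2028

Adding 30 calendar days to 8 January 2028 gives 7 February 2028, which is the last day of the inspection period.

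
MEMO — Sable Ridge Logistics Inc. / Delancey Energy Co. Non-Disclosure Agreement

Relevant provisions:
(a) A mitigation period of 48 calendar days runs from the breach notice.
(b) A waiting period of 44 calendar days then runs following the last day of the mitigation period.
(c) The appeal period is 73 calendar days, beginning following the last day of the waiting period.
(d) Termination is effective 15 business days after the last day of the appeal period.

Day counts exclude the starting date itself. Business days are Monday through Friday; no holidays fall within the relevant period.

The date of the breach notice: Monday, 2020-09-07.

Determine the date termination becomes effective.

The last day of the mitigation period: 2020-09-07 + 48 days = 2020-10-25.
The last day of the waiting period: 44 calendar days after 2020-10-25 is 2020-12-08.
The last day of the appeal period: 73 calendar days after 2020-12-08 is 2021-02-19.
From Friday, 2021-02-19, 15 business days (Feb 22, Feb 23, Feb 24, Feb 25, …, Mar 10, Mar 11, Mar 12, skipping weekends) brings us to Friday, 2021-03-12, which is the date termination becomes effective.

2021-03-12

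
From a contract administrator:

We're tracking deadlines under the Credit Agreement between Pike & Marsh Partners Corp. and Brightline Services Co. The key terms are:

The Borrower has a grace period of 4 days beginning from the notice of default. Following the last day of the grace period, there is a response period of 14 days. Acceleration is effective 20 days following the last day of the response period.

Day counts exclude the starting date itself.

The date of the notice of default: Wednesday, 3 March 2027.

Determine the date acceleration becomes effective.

The last day of the grace period: 4 calendar days after 3 March 2027 is 7 March 2027.
Adding 14 calendar days to 7 March 2027 gives 21 March 2027, which is the last day of the response period.
The date acceleration becomes effective: 21 March 2027 + 20 days = 10 April 2027.

10 April 2027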